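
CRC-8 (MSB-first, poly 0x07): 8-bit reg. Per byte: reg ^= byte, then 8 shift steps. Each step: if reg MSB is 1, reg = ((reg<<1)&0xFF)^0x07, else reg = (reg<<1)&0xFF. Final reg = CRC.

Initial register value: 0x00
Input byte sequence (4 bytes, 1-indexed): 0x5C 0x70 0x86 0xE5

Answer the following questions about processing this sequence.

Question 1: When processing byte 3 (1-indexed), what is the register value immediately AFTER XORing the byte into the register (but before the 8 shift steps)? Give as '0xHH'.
Register before byte 3: 0xA7
Byte 3: 0x86
0xA7 XOR 0x86 = 0x21

Answer: 0x21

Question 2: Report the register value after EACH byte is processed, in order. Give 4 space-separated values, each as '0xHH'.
0x93 0xA7 0xE7 0x0E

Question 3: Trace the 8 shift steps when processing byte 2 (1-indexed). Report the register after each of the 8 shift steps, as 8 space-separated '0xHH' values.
After byte 1 (0x5C): reg=0x93
Register before byte 2: 0x93
After XOR with byte 0x70: 0xE3

Answer: 0xC1 0x85 0x0D 0x1A 0x34 0x68 0xD0 0xA7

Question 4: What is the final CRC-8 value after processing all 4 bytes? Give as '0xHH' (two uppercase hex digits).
Answer: 0x0E

Derivation:
After byte 1 (0x5C): reg=0x93
After byte 2 (0x70): reg=0xA7
After byte 3 (0x86): reg=0xE7
After byte 4 (0xE5): reg=0x0E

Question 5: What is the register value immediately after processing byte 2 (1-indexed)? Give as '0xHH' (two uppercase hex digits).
After byte 1 (0x5C): reg=0x93
After byte 2 (0x70): reg=0xA7

Answer: 0xA7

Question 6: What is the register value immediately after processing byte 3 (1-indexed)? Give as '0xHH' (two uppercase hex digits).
Answer: 0xE7

Derivation:
After byte 1 (0x5C): reg=0x93
After byte 2 (0x70): reg=0xA7
After byte 3 (0x86): reg=0xE7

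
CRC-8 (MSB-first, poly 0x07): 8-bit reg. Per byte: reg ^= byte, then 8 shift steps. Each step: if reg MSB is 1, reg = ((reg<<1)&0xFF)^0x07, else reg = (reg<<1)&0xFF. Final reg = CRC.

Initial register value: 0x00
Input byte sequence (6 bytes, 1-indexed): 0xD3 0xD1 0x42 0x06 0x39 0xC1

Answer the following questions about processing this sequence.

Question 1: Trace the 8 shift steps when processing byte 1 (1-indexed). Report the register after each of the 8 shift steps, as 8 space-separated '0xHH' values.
Answer: 0xA1 0x45 0x8A 0x13 0x26 0x4C 0x98 0x37

Derivation:
Register before byte 1: 0x00
After XOR with byte 0xD3: 0xD3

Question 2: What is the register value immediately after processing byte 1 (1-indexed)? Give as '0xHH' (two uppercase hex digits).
After byte 1 (0xD3): reg=0x37

Answer: 0x37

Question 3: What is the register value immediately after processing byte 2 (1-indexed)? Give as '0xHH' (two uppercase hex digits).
Answer: 0xBC

Derivation:
After byte 1 (0xD3): reg=0x37
After byte 2 (0xD1): reg=0xBC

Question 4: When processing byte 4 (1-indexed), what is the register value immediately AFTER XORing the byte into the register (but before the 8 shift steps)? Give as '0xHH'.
Register before byte 4: 0xF4
Byte 4: 0x06
0xF4 XOR 0x06 = 0xF2

Answer: 0xF2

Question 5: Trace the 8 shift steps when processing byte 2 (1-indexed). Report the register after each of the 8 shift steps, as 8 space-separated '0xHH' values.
After byte 1 (0xD3): reg=0x37
Register before byte 2: 0x37
After XOR with byte 0xD1: 0xE6

Answer: 0xCB 0x91 0x25 0x4A 0x94 0x2F 0x5E 0xBC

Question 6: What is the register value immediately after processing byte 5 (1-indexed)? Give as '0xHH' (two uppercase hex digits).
After byte 1 (0xD3): reg=0x37
After byte 2 (0xD1): reg=0xBC
After byte 3 (0x42): reg=0xF4
After byte 4 (0x06): reg=0xD0
After byte 5 (0x39): reg=0x91

Answer: 0x91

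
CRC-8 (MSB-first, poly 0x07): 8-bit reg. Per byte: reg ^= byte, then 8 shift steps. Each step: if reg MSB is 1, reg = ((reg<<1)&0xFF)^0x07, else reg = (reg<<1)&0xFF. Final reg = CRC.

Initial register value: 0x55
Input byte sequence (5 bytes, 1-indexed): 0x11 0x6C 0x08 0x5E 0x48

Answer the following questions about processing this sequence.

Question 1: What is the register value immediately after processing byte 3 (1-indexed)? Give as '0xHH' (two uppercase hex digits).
Answer: 0x1C

Derivation:
After byte 1 (0x11): reg=0xDB
After byte 2 (0x6C): reg=0x0C
After byte 3 (0x08): reg=0x1C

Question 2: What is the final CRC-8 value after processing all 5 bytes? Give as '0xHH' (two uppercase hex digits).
After byte 1 (0x11): reg=0xDB
After byte 2 (0x6C): reg=0x0C
After byte 3 (0x08): reg=0x1C
After byte 4 (0x5E): reg=0xC9
After byte 5 (0x48): reg=0x8E

Answer: 0x8E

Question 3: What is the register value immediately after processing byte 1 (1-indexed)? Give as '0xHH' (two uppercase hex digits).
Answer: 0xDB

Derivation:
After byte 1 (0x11): reg=0xDB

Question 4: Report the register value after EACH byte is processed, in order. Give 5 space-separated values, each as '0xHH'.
0xDB 0x0C 0x1C 0xC9 0x8E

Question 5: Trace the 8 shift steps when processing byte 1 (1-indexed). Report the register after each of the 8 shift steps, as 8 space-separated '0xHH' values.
Answer: 0x88 0x17 0x2E 0x5C 0xB8 0x77 0xEE 0xDB

Derivation:
Register before byte 1: 0x55
After XOR with byte 0x11: 0x44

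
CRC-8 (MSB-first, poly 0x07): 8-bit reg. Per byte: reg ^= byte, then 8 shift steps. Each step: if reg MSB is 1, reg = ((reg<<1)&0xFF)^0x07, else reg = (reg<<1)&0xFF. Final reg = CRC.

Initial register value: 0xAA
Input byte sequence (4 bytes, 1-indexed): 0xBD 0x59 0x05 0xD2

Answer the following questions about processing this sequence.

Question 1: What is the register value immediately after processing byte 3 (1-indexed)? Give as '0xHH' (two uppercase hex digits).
Answer: 0x1E

Derivation:
After byte 1 (0xBD): reg=0x65
After byte 2 (0x59): reg=0xB4
After byte 3 (0x05): reg=0x1E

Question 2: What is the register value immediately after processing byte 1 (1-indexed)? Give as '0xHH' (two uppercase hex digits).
Answer: 0x65

Derivation:
After byte 1 (0xBD): reg=0x65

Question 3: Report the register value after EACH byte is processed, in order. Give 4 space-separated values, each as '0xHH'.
0x65 0xB4 0x1E 0x6A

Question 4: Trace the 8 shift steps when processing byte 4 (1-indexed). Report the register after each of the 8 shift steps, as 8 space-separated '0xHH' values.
After byte 1 (0xBD): reg=0x65
After byte 2 (0x59): reg=0xB4
After byte 3 (0x05): reg=0x1E
Register before byte 4: 0x1E
After XOR with byte 0xD2: 0xCC

Answer: 0x9F 0x39 0x72 0xE4 0xCF 0x99 0x35 0x6A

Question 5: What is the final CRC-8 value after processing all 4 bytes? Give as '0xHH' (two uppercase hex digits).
Answer: 0x6A

Derivation:
After byte 1 (0xBD): reg=0x65
After byte 2 (0x59): reg=0xB4
After byte 3 (0x05): reg=0x1E
After byte 4 (0xD2): reg=0x6A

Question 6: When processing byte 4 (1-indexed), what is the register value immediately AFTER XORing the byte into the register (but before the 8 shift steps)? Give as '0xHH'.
Answer: 0xCC

Derivation:
Register before byte 4: 0x1E
Byte 4: 0xD2
0x1E XOR 0xD2 = 0xCC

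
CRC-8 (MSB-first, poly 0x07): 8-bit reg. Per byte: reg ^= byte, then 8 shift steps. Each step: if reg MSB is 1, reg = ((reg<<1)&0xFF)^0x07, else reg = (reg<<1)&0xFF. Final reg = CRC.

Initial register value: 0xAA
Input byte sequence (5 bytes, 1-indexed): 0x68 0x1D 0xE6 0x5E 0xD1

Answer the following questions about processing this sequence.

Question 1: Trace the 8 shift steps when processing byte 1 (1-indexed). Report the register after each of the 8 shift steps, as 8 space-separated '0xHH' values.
Answer: 0x83 0x01 0x02 0x04 0x08 0x10 0x20 0x40

Derivation:
Register before byte 1: 0xAA
After XOR with byte 0x68: 0xC2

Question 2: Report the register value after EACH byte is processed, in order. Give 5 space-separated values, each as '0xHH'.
0x40 0x94 0x59 0x15 0x52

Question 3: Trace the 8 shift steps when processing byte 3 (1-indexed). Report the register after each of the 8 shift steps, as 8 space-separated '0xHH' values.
Answer: 0xE4 0xCF 0x99 0x35 0x6A 0xD4 0xAF 0x59

Derivation:
After byte 1 (0x68): reg=0x40
After byte 2 (0x1D): reg=0x94
Register before byte 3: 0x94
After XOR with byte 0xE6: 0x72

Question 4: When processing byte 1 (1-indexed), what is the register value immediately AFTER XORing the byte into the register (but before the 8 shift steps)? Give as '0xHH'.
Register before byte 1: 0xAA
Byte 1: 0x68
0xAA XOR 0x68 = 0xC2

Answer: 0xC2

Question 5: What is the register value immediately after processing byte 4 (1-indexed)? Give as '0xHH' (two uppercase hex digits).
After byte 1 (0x68): reg=0x40
After byte 2 (0x1D): reg=0x94
After byte 3 (0xE6): reg=0x59
After byte 4 (0x5E): reg=0x15

Answer: 0x15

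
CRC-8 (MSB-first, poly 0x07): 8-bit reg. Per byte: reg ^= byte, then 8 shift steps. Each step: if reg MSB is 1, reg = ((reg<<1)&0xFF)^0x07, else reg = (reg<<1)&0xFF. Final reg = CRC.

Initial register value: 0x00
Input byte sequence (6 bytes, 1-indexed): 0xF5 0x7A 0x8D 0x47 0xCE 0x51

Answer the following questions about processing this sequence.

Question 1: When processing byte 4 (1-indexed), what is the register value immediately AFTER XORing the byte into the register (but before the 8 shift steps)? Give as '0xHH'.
Register before byte 4: 0x26
Byte 4: 0x47
0x26 XOR 0x47 = 0x61

Answer: 0x61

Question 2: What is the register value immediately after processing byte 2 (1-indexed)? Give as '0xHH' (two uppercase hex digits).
After byte 1 (0xF5): reg=0xC5
After byte 2 (0x7A): reg=0x34

Answer: 0x34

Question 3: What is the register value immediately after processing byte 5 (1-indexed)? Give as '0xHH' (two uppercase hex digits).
Answer: 0x84

Derivation:
After byte 1 (0xF5): reg=0xC5
After byte 2 (0x7A): reg=0x34
After byte 3 (0x8D): reg=0x26
After byte 4 (0x47): reg=0x20
After byte 5 (0xCE): reg=0x84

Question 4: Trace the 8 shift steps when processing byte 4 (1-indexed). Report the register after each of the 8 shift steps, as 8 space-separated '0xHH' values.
Answer: 0xC2 0x83 0x01 0x02 0x04 0x08 0x10 0x20

Derivation:
After byte 1 (0xF5): reg=0xC5
After byte 2 (0x7A): reg=0x34
After byte 3 (0x8D): reg=0x26
Register before byte 4: 0x26
After XOR with byte 0x47: 0x61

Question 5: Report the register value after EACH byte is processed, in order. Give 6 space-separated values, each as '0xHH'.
0xC5 0x34 0x26 0x20 0x84 0x25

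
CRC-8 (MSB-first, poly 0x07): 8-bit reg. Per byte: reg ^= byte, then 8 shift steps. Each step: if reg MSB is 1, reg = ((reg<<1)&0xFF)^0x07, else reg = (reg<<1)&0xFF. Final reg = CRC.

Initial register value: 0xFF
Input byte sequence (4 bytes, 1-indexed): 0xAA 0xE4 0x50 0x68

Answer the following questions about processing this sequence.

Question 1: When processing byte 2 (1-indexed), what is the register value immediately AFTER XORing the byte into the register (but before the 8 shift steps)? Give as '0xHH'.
Answer: 0x48

Derivation:
Register before byte 2: 0xAC
Byte 2: 0xE4
0xAC XOR 0xE4 = 0x48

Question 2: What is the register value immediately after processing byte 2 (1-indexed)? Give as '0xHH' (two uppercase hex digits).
After byte 1 (0xAA): reg=0xAC
After byte 2 (0xE4): reg=0xFF

Answer: 0xFF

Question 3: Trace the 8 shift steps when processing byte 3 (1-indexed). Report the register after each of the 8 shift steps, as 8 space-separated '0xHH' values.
Answer: 0x59 0xB2 0x63 0xC6 0x8B 0x11 0x22 0x44

Derivation:
After byte 1 (0xAA): reg=0xAC
After byte 2 (0xE4): reg=0xFF
Register before byte 3: 0xFF
After XOR with byte 0x50: 0xAF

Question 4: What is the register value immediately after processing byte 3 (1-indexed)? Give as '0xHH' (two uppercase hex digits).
After byte 1 (0xAA): reg=0xAC
After byte 2 (0xE4): reg=0xFF
After byte 3 (0x50): reg=0x44

Answer: 0x44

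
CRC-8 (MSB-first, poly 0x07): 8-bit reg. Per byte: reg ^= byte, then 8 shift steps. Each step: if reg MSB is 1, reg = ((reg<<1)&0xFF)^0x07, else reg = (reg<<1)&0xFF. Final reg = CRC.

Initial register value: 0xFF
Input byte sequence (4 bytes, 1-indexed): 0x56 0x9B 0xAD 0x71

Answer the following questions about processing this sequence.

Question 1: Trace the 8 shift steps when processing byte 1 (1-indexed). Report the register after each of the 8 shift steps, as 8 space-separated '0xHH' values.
Answer: 0x55 0xAA 0x53 0xA6 0x4B 0x96 0x2B 0x56

Derivation:
Register before byte 1: 0xFF
After XOR with byte 0x56: 0xA9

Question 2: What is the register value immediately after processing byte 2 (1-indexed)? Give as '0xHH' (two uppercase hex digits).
After byte 1 (0x56): reg=0x56
After byte 2 (0x9B): reg=0x6D

Answer: 0x6D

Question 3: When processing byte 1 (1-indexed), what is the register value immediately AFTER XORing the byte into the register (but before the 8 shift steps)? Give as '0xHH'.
Register before byte 1: 0xFF
Byte 1: 0x56
0xFF XOR 0x56 = 0xA9

Answer: 0xA9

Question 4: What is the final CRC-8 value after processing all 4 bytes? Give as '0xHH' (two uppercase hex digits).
After byte 1 (0x56): reg=0x56
After byte 2 (0x9B): reg=0x6D
After byte 3 (0xAD): reg=0x4E
After byte 4 (0x71): reg=0xBD

Answer: 0xBD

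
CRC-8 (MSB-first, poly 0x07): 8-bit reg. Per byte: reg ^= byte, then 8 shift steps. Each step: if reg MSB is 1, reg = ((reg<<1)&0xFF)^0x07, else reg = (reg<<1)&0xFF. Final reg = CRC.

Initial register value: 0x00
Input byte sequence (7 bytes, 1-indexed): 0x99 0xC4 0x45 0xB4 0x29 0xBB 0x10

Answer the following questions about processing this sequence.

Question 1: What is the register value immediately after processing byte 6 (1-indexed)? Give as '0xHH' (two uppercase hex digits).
Answer: 0x6B

Derivation:
After byte 1 (0x99): reg=0xC6
After byte 2 (0xC4): reg=0x0E
After byte 3 (0x45): reg=0xF6
After byte 4 (0xB4): reg=0xC9
After byte 5 (0x29): reg=0xAE
After byte 6 (0xBB): reg=0x6B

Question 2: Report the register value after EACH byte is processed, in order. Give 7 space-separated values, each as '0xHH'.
0xC6 0x0E 0xF6 0xC9 0xAE 0x6B 0x66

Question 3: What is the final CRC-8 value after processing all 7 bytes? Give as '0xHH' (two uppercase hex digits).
After byte 1 (0x99): reg=0xC6
After byte 2 (0xC4): reg=0x0E
After byte 3 (0x45): reg=0xF6
After byte 4 (0xB4): reg=0xC9
After byte 5 (0x29): reg=0xAE
After byte 6 (0xBB): reg=0x6B
After byte 7 (0x10): reg=0x66

Answer: 0x66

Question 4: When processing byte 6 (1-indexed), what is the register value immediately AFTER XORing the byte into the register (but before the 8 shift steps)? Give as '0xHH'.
Answer: 0x15

Derivation:
Register before byte 6: 0xAE
Byte 6: 0xBB
0xAE XOR 0xBB = 0x15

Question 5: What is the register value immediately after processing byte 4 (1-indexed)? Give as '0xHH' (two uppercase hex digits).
Answer: 0xC9

Derivation:
After byte 1 (0x99): reg=0xC6
After byte 2 (0xC4): reg=0x0E
After byte 3 (0x45): reg=0xF6
After byte 4 (0xB4): reg=0xC9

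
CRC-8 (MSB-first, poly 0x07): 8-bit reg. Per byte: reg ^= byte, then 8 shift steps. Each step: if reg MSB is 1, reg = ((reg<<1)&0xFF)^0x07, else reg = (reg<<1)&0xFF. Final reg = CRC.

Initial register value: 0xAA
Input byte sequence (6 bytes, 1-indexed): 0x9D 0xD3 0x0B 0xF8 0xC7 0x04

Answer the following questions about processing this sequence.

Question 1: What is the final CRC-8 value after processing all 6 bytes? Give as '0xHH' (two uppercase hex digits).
Answer: 0x9C

Derivation:
After byte 1 (0x9D): reg=0x85
After byte 2 (0xD3): reg=0xA5
After byte 3 (0x0B): reg=0x43
After byte 4 (0xF8): reg=0x28
After byte 5 (0xC7): reg=0x83
After byte 6 (0x04): reg=0x9C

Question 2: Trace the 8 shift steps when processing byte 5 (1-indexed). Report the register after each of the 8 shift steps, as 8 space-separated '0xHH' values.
After byte 1 (0x9D): reg=0x85
After byte 2 (0xD3): reg=0xA5
After byte 3 (0x0B): reg=0x43
After byte 4 (0xF8): reg=0x28
Register before byte 5: 0x28
After XOR with byte 0xC7: 0xEF

Answer: 0xD9 0xB5 0x6D 0xDA 0xB3 0x61 0xC2 0x83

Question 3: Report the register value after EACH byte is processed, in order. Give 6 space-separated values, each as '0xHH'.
0x85 0xA5 0x43 0x28 0x83 0x9C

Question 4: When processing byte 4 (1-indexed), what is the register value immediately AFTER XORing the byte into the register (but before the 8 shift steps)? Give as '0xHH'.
Answer: 0xBB

Derivation:
Register before byte 4: 0x43
Byte 4: 0xF8
0x43 XOR 0xF8 = 0xBB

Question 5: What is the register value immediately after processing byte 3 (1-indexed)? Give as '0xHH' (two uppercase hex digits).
Answer: 0x43

Derivation:
After byte 1 (0x9D): reg=0x85
After byte 2 (0xD3): reg=0xA5
After byte 3 (0x0B): reg=0x43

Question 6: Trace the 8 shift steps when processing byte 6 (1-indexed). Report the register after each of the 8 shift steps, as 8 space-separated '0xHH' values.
Answer: 0x09 0x12 0x24 0x48 0x90 0x27 0x4E 0x9C

Derivation:
After byte 1 (0x9D): reg=0x85
After byte 2 (0xD3): reg=0xA5
After byte 3 (0x0B): reg=0x43
After byte 4 (0xF8): reg=0x28
After byte 5 (0xC7): reg=0x83
Register before byte 6: 0x83
After XOR with byte 0x04: 0x87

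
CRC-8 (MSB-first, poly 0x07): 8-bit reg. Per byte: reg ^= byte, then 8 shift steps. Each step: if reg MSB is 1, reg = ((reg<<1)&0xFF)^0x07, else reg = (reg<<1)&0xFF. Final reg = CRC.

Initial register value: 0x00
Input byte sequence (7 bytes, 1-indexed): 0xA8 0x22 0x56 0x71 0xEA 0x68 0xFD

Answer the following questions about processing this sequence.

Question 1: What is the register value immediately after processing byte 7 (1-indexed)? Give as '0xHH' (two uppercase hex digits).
After byte 1 (0xA8): reg=0x51
After byte 2 (0x22): reg=0x5E
After byte 3 (0x56): reg=0x38
After byte 4 (0x71): reg=0xF8
After byte 5 (0xEA): reg=0x7E
After byte 6 (0x68): reg=0x62
After byte 7 (0xFD): reg=0xD4

Answer: 0xD4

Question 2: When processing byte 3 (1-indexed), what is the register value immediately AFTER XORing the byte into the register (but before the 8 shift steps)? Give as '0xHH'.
Answer: 0x08

Derivation:
Register before byte 3: 0x5E
Byte 3: 0x56
0x5E XOR 0x56 = 0x08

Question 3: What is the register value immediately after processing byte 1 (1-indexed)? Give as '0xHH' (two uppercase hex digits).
After byte 1 (0xA8): reg=0x51

Answer: 0x51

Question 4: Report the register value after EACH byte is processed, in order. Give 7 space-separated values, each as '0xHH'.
0x51 0x5E 0x38 0xF8 0x7E 0x62 0xD4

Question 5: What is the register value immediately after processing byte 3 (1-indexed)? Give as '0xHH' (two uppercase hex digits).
After byte 1 (0xA8): reg=0x51
After byte 2 (0x22): reg=0x5E
After byte 3 (0x56): reg=0x38

Answer: 0x38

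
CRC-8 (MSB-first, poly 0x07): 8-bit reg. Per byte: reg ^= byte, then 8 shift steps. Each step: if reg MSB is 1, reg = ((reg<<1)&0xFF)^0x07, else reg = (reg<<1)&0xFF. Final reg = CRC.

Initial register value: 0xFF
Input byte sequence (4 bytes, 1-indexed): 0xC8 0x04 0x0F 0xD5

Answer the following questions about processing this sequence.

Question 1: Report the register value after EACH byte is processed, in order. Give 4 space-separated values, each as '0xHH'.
0x85 0x8E 0x8E 0x86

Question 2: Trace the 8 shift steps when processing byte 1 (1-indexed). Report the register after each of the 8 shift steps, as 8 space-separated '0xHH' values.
Answer: 0x6E 0xDC 0xBF 0x79 0xF2 0xE3 0xC1 0x85

Derivation:
Register before byte 1: 0xFF
After XOR with byte 0xC8: 0x37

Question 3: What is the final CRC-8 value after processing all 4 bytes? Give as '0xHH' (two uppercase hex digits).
Answer: 0x86

Derivation:
After byte 1 (0xC8): reg=0x85
After byte 2 (0x04): reg=0x8E
After byte 3 (0x0F): reg=0x8E
After byte 4 (0xD5): reg=0x86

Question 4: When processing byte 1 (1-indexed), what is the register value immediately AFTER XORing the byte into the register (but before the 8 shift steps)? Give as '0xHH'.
Register before byte 1: 0xFF
Byte 1: 0xC8
0xFF XOR 0xC8 = 0x37

Answer: 0x37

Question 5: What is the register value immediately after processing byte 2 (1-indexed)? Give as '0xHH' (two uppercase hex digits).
After byte 1 (0xC8): reg=0x85
After byte 2 (0x04): reg=0x8E

Answer: 0x8E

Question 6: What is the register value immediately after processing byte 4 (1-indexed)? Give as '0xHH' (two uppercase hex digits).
After byte 1 (0xC8): reg=0x85
After byte 2 (0x04): reg=0x8E
After byte 3 (0x0F): reg=0x8E
After byte 4 (0xD5): reg=0x86

Answer: 0x86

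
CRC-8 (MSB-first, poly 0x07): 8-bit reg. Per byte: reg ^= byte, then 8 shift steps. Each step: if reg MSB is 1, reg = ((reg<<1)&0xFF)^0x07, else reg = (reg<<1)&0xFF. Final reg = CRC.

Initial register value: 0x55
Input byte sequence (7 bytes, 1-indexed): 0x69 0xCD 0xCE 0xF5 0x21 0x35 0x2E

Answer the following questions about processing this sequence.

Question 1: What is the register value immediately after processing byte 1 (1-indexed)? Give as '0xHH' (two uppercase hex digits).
After byte 1 (0x69): reg=0xB4

Answer: 0xB4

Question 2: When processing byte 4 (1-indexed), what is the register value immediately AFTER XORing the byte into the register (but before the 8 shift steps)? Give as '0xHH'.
Register before byte 4: 0x7B
Byte 4: 0xF5
0x7B XOR 0xF5 = 0x8E

Answer: 0x8E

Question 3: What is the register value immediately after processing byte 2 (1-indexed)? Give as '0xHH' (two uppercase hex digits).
After byte 1 (0x69): reg=0xB4
After byte 2 (0xCD): reg=0x68

Answer: 0x68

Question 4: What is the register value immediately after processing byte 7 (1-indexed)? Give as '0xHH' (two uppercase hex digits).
Answer: 0xAF

Derivation:
After byte 1 (0x69): reg=0xB4
After byte 2 (0xCD): reg=0x68
After byte 3 (0xCE): reg=0x7B
After byte 4 (0xF5): reg=0xA3
After byte 5 (0x21): reg=0x87
After byte 6 (0x35): reg=0x17
After byte 7 (0x2E): reg=0xAF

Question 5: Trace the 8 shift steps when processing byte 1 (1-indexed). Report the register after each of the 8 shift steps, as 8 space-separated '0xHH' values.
Answer: 0x78 0xF0 0xE7 0xC9 0x95 0x2D 0x5A 0xB4

Derivation:
Register before byte 1: 0x55
After XOR with byte 0x69: 0x3C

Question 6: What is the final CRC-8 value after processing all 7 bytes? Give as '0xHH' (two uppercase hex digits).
Answer: 0xAF

Derivation:
After byte 1 (0x69): reg=0xB4
After byte 2 (0xCD): reg=0x68
After byte 3 (0xCE): reg=0x7B
After byte 4 (0xF5): reg=0xA3
After byte 5 (0x21): reg=0x87
After byte 6 (0x35): reg=0x17
After byte 7 (0x2E): reg=0xAF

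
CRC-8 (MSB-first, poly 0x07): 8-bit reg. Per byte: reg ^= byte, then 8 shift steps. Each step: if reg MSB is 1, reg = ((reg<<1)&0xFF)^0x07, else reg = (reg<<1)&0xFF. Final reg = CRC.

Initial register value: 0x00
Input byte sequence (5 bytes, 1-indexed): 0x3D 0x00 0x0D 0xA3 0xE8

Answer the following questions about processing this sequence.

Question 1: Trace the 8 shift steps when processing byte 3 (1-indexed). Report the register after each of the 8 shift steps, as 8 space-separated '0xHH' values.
Answer: 0x3A 0x74 0xE8 0xD7 0xA9 0x55 0xAA 0x53

Derivation:
After byte 1 (0x3D): reg=0xB3
After byte 2 (0x00): reg=0x10
Register before byte 3: 0x10
After XOR with byte 0x0D: 0x1D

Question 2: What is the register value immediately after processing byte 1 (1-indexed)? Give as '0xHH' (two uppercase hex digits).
After byte 1 (0x3D): reg=0xB3

Answer: 0xB3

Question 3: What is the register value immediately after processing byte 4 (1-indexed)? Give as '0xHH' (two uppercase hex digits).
Answer: 0xDE

Derivation:
After byte 1 (0x3D): reg=0xB3
After byte 2 (0x00): reg=0x10
After byte 3 (0x0D): reg=0x53
After byte 4 (0xA3): reg=0xDE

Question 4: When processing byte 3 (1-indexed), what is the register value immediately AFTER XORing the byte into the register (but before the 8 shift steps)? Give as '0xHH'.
Register before byte 3: 0x10
Byte 3: 0x0D
0x10 XOR 0x0D = 0x1D

Answer: 0x1D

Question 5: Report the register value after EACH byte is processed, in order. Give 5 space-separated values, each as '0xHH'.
0xB3 0x10 0x53 0xDE 0x82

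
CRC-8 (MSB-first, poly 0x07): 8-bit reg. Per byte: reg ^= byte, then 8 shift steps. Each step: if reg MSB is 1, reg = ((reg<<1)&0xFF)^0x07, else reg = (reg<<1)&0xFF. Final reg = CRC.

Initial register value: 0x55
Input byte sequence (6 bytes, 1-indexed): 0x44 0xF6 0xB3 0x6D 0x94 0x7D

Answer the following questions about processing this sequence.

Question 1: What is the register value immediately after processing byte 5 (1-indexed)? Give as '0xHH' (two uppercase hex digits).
Answer: 0x89

Derivation:
After byte 1 (0x44): reg=0x77
After byte 2 (0xF6): reg=0x8E
After byte 3 (0xB3): reg=0xB3
After byte 4 (0x6D): reg=0x14
After byte 5 (0x94): reg=0x89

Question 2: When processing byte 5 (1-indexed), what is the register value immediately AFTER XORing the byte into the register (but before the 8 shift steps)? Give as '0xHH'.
Answer: 0x80

Derivation:
Register before byte 5: 0x14
Byte 5: 0x94
0x14 XOR 0x94 = 0x80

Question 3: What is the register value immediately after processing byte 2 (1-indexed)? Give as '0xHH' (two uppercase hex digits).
After byte 1 (0x44): reg=0x77
After byte 2 (0xF6): reg=0x8E

Answer: 0x8E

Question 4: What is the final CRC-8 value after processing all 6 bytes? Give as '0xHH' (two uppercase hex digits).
Answer: 0xC2

Derivation:
After byte 1 (0x44): reg=0x77
After byte 2 (0xF6): reg=0x8E
After byte 3 (0xB3): reg=0xB3
After byte 4 (0x6D): reg=0x14
After byte 5 (0x94): reg=0x89
After byte 6 (0x7D): reg=0xC2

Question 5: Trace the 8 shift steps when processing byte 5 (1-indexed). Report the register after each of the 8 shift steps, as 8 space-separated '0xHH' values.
After byte 1 (0x44): reg=0x77
After byte 2 (0xF6): reg=0x8E
After byte 3 (0xB3): reg=0xB3
After byte 4 (0x6D): reg=0x14
Register before byte 5: 0x14
After XOR with byte 0x94: 0x80

Answer: 0x07 0x0E 0x1C 0x38 0x70 0xE0 0xC7 0x89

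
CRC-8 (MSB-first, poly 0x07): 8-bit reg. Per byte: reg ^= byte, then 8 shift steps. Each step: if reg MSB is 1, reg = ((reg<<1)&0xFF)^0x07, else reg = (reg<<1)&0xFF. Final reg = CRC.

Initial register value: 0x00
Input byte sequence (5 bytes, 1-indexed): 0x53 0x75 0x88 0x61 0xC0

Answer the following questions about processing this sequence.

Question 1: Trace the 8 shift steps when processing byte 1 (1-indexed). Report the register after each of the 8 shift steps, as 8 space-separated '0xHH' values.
Answer: 0xA6 0x4B 0x96 0x2B 0x56 0xAC 0x5F 0xBE

Derivation:
Register before byte 1: 0x00
After XOR with byte 0x53: 0x53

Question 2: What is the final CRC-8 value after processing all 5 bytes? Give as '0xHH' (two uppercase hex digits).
Answer: 0xD4

Derivation:
After byte 1 (0x53): reg=0xBE
After byte 2 (0x75): reg=0x7F
After byte 3 (0x88): reg=0xCB
After byte 4 (0x61): reg=0x5F
After byte 5 (0xC0): reg=0xD4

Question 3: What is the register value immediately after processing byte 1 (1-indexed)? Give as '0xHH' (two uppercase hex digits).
After byte 1 (0x53): reg=0xBE

Answer: 0xBE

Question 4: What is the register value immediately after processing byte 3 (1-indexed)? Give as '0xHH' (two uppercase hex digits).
Answer: 0xCB

Derivation:
After byte 1 (0x53): reg=0xBE
After byte 2 (0x75): reg=0x7F
After byte 3 (0x88): reg=0xCB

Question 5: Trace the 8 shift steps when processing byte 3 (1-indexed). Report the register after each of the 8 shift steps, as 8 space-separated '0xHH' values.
Answer: 0xE9 0xD5 0xAD 0x5D 0xBA 0x73 0xE6 0xCB

Derivation:
After byte 1 (0x53): reg=0xBE
After byte 2 (0x75): reg=0x7F
Register before byte 3: 0x7F
After XOR with byte 0x88: 0xF7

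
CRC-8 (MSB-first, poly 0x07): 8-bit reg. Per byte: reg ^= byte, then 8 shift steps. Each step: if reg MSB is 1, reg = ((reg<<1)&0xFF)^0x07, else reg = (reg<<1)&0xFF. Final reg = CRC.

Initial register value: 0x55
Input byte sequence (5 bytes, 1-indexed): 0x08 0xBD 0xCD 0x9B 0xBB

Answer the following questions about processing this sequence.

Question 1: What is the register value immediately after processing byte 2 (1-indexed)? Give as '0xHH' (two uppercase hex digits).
After byte 1 (0x08): reg=0x94
After byte 2 (0xBD): reg=0xDF

Answer: 0xDF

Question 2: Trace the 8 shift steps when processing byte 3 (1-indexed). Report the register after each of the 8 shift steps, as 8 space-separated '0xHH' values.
After byte 1 (0x08): reg=0x94
After byte 2 (0xBD): reg=0xDF
Register before byte 3: 0xDF
After XOR with byte 0xCD: 0x12

Answer: 0x24 0x48 0x90 0x27 0x4E 0x9C 0x3F 0x7E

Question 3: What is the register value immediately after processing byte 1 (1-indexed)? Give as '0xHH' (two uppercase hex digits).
Answer: 0x94

Derivation:
After byte 1 (0x08): reg=0x94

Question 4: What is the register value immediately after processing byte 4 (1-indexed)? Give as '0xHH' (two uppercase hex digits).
Answer: 0xB5

Derivation:
After byte 1 (0x08): reg=0x94
After byte 2 (0xBD): reg=0xDF
After byte 3 (0xCD): reg=0x7E
After byte 4 (0x9B): reg=0xB5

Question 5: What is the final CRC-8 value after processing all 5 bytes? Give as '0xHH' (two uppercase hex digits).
Answer: 0x2A

Derivation:
After byte 1 (0x08): reg=0x94
After byte 2 (0xBD): reg=0xDF
After byte 3 (0xCD): reg=0x7E
After byte 4 (0x9B): reg=0xB5
After byte 5 (0xBB): reg=0x2A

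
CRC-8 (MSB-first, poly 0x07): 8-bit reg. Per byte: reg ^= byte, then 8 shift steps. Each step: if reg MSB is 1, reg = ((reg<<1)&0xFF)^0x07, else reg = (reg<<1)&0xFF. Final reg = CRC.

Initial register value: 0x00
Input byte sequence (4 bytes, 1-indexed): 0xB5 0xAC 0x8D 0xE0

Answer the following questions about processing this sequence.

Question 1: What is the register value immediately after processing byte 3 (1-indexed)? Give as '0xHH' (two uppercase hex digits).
After byte 1 (0xB5): reg=0x02
After byte 2 (0xAC): reg=0x43
After byte 3 (0x8D): reg=0x64

Answer: 0x64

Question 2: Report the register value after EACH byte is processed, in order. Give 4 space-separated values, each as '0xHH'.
0x02 0x43 0x64 0x95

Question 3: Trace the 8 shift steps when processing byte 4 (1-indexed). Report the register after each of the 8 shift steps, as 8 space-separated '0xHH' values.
After byte 1 (0xB5): reg=0x02
After byte 2 (0xAC): reg=0x43
After byte 3 (0x8D): reg=0x64
Register before byte 4: 0x64
After XOR with byte 0xE0: 0x84

Answer: 0x0F 0x1E 0x3C 0x78 0xF0 0xE7 0xC9 0x95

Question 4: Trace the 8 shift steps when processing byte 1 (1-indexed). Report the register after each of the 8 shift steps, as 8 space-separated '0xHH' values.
Register before byte 1: 0x00
After XOR with byte 0xB5: 0xB5

Answer: 0x6D 0xDA 0xB3 0x61 0xC2 0x83 0x01 0x02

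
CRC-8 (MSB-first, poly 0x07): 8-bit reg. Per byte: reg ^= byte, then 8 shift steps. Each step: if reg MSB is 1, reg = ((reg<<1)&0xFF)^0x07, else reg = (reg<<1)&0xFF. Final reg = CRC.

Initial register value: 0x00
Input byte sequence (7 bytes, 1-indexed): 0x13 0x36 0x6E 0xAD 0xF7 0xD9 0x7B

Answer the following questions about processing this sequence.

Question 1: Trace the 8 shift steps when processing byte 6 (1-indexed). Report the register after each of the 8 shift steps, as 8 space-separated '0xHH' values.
Answer: 0x86 0x0B 0x16 0x2C 0x58 0xB0 0x67 0xCE

Derivation:
After byte 1 (0x13): reg=0x79
After byte 2 (0x36): reg=0xEA
After byte 3 (0x6E): reg=0x95
After byte 4 (0xAD): reg=0xA8
After byte 5 (0xF7): reg=0x9A
Register before byte 6: 0x9A
After XOR with byte 0xD9: 0x43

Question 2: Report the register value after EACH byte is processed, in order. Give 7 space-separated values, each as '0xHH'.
0x79 0xEA 0x95 0xA8 0x9A 0xCE 0x02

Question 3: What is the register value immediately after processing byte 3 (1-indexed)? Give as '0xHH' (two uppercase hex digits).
Answer: 0x95

Derivation:
After byte 1 (0x13): reg=0x79
After byte 2 (0x36): reg=0xEA
After byte 3 (0x6E): reg=0x95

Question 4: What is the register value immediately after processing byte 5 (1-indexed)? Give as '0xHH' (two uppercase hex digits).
After byte 1 (0x13): reg=0x79
After byte 2 (0x36): reg=0xEA
After byte 3 (0x6E): reg=0x95
After byte 4 (0xAD): reg=0xA8
After byte 5 (0xF7): reg=0x9A

Answer: 0x9A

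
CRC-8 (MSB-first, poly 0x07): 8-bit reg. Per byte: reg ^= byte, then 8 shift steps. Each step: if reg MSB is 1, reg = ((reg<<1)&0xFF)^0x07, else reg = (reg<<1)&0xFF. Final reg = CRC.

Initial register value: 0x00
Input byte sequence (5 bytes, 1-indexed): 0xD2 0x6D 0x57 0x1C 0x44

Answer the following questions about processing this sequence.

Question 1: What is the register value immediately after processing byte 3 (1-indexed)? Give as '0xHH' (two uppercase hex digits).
Answer: 0x47

Derivation:
After byte 1 (0xD2): reg=0x30
After byte 2 (0x6D): reg=0x94
After byte 3 (0x57): reg=0x47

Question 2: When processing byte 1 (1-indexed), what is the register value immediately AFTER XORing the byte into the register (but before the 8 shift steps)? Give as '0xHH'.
Answer: 0xD2

Derivation:
Register before byte 1: 0x00
Byte 1: 0xD2
0x00 XOR 0xD2 = 0xD2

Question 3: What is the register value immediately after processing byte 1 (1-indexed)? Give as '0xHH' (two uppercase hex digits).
After byte 1 (0xD2): reg=0x30

Answer: 0x30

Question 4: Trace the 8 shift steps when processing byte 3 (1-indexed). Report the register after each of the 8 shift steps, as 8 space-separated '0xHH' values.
Answer: 0x81 0x05 0x0A 0x14 0x28 0x50 0xA0 0x47

Derivation:
After byte 1 (0xD2): reg=0x30
After byte 2 (0x6D): reg=0x94
Register before byte 3: 0x94
After XOR with byte 0x57: 0xC3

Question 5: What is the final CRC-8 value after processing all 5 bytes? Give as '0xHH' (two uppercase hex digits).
After byte 1 (0xD2): reg=0x30
After byte 2 (0x6D): reg=0x94
After byte 3 (0x57): reg=0x47
After byte 4 (0x1C): reg=0x86
After byte 5 (0x44): reg=0x40

Answer: 0x40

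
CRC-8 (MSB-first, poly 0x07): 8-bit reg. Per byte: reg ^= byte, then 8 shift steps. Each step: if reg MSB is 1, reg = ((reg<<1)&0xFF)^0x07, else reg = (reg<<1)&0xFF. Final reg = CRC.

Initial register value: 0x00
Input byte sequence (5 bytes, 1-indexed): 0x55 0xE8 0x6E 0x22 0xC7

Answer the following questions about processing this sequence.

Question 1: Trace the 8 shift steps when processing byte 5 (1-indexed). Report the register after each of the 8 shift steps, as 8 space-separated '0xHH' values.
After byte 1 (0x55): reg=0xAC
After byte 2 (0xE8): reg=0xDB
After byte 3 (0x6E): reg=0x02
After byte 4 (0x22): reg=0xE0
Register before byte 5: 0xE0
After XOR with byte 0xC7: 0x27

Answer: 0x4E 0x9C 0x3F 0x7E 0xFC 0xFF 0xF9 0xF5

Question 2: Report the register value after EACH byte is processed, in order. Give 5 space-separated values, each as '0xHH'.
0xAC 0xDB 0x02 0xE0 0xF5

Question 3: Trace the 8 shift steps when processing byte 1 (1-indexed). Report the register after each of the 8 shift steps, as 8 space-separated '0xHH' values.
Answer: 0xAA 0x53 0xA6 0x4B 0x96 0x2B 0x56 0xAC

Derivation:
Register before byte 1: 0x00
After XOR with byte 0x55: 0x55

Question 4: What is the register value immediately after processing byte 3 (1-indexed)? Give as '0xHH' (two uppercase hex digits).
After byte 1 (0x55): reg=0xAC
After byte 2 (0xE8): reg=0xDB
After byte 3 (0x6E): reg=0x02

Answer: 0x02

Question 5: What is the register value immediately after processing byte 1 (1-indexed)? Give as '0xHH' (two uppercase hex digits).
After byte 1 (0x55): reg=0xAC

Answer: 0xAC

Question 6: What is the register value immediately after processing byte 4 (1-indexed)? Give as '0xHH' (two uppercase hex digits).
After byte 1 (0x55): reg=0xAC
After byte 2 (0xE8): reg=0xDB
After byte 3 (0x6E): reg=0x02
After byte 4 (0x22): reg=0xE0

Answer: 0xE0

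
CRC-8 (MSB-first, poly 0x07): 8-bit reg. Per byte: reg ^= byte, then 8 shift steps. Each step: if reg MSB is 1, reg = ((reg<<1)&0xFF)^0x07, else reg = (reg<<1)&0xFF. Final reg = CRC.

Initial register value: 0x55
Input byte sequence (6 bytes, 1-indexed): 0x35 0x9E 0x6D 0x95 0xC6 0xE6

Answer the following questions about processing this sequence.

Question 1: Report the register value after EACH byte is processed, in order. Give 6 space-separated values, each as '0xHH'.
0x27 0x26 0xF6 0x2E 0x96 0x57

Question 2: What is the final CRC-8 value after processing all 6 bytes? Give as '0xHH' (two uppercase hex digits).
After byte 1 (0x35): reg=0x27
After byte 2 (0x9E): reg=0x26
After byte 3 (0x6D): reg=0xF6
After byte 4 (0x95): reg=0x2E
After byte 5 (0xC6): reg=0x96
After byte 6 (0xE6): reg=0x57

Answer: 0x57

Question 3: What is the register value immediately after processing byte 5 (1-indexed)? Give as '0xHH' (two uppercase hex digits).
After byte 1 (0x35): reg=0x27
After byte 2 (0x9E): reg=0x26
After byte 3 (0x6D): reg=0xF6
After byte 4 (0x95): reg=0x2E
After byte 5 (0xC6): reg=0x96

Answer: 0x96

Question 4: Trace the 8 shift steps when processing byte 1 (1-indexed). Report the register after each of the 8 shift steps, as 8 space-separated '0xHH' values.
Answer: 0xC0 0x87 0x09 0x12 0x24 0x48 0x90 0x27

Derivation:
Register before byte 1: 0x55
After XOR with byte 0x35: 0x60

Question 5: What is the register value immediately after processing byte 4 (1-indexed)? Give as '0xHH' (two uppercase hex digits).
After byte 1 (0x35): reg=0x27
After byte 2 (0x9E): reg=0x26
After byte 3 (0x6D): reg=0xF6
After byte 4 (0x95): reg=0x2E

Answer: 0x2E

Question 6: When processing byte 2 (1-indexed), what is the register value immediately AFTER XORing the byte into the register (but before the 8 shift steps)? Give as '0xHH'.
Answer: 0xB9

Derivation:
Register before byte 2: 0x27
Byte 2: 0x9E
0x27 XOR 0x9E = 0xB9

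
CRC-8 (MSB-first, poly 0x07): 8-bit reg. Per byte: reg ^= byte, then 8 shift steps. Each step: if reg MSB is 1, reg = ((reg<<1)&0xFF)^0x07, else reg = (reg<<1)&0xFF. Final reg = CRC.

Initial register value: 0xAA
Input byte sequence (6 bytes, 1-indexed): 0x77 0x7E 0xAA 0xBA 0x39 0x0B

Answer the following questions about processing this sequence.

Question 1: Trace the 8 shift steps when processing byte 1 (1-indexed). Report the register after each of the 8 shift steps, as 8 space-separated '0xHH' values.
Register before byte 1: 0xAA
After XOR with byte 0x77: 0xDD

Answer: 0xBD 0x7D 0xFA 0xF3 0xE1 0xC5 0x8D 0x1D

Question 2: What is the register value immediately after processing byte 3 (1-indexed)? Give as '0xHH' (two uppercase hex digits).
Answer: 0x95

Derivation:
After byte 1 (0x77): reg=0x1D
After byte 2 (0x7E): reg=0x2E
After byte 3 (0xAA): reg=0x95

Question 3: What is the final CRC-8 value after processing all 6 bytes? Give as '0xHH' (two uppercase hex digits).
Answer: 0x71

Derivation:
After byte 1 (0x77): reg=0x1D
After byte 2 (0x7E): reg=0x2E
After byte 3 (0xAA): reg=0x95
After byte 4 (0xBA): reg=0xCD
After byte 5 (0x39): reg=0xC2
After byte 6 (0x0B): reg=0x71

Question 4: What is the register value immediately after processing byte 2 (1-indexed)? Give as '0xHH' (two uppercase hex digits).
After byte 1 (0x77): reg=0x1D
After byte 2 (0x7E): reg=0x2E

Answer: 0x2E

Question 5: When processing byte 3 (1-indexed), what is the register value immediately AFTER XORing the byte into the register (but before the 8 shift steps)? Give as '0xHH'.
Answer: 0x84

Derivation:
Register before byte 3: 0x2E
Byte 3: 0xAA
0x2E XOR 0xAA = 0x84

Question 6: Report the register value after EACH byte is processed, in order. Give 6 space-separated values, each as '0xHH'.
0x1D 0x2E 0x95 0xCD 0xC2 0x71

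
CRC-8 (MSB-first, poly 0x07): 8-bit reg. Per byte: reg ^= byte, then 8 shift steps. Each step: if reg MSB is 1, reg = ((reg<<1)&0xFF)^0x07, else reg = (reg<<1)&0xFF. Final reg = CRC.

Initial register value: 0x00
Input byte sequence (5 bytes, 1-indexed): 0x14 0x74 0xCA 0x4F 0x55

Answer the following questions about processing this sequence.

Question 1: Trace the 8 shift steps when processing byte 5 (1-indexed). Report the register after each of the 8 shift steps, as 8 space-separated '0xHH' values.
Answer: 0x46 0x8C 0x1F 0x3E 0x7C 0xF8 0xF7 0xE9

Derivation:
After byte 1 (0x14): reg=0x6C
After byte 2 (0x74): reg=0x48
After byte 3 (0xCA): reg=0x87
After byte 4 (0x4F): reg=0x76
Register before byte 5: 0x76
After XOR with byte 0x55: 0x23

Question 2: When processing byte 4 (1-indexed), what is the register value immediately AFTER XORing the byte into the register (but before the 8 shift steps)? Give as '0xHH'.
Register before byte 4: 0x87
Byte 4: 0x4F
0x87 XOR 0x4F = 0xC8

Answer: 0xC8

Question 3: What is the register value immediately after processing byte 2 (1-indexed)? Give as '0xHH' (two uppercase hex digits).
Answer: 0x48

Derivation:
After byte 1 (0x14): reg=0x6C
After byte 2 (0x74): reg=0x48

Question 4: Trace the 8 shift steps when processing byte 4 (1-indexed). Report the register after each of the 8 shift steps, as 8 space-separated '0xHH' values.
Answer: 0x97 0x29 0x52 0xA4 0x4F 0x9E 0x3B 0x76

Derivation:
After byte 1 (0x14): reg=0x6C
After byte 2 (0x74): reg=0x48
After byte 3 (0xCA): reg=0x87
Register before byte 4: 0x87
After XOR with byte 0x4F: 0xC8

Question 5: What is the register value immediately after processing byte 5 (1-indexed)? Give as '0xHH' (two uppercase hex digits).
After byte 1 (0x14): reg=0x6C
After byte 2 (0x74): reg=0x48
After byte 3 (0xCA): reg=0x87
After byte 4 (0x4F): reg=0x76
After byte 5 (0x55): reg=0xE9

Answer: 0xE9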